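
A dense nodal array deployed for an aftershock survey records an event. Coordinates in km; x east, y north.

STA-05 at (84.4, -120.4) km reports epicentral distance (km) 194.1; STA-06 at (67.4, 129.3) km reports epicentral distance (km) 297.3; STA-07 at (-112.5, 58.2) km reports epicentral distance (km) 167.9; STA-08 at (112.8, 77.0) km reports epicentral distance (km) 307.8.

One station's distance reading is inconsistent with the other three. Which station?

STA-08

Solve using three stations at a time. Using STA-05, STA-06, STA-07 (subtract circle equations pairwise → linear system) gives (x, y) ≈ (-109.4, -109.7).
Distances from that point to each station vs reported:
  STA-05: calculated 194.1 vs reported 194.1 → residual 0.0 km
  STA-06: calculated 297.3 vs reported 297.3 → residual 0.0 km
  STA-07: calculated 167.9 vs reported 167.9 → residual 0.0 km
  STA-08: calculated 290.3 vs reported 307.8 → residual 17.5 km
STA-05, STA-06, STA-07 are mutually consistent (residuals ≈ 0); STA-08 is off by 17.5 km.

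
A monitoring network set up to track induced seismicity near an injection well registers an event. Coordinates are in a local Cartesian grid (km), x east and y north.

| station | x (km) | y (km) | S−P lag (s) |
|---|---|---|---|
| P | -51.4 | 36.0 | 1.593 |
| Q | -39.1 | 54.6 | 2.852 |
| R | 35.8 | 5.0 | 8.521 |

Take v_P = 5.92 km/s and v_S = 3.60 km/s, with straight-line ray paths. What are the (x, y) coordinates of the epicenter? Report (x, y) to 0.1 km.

Distance from S−P lag: d = Δt · v_P v_S / (v_P − v_S) = Δt · (5.92·3.60)/(5.92−3.60) ≈ 9.1862·Δt.
So d_P = 14.63, d_Q = 26.20, d_R = 78.28 km.
Circle about each station: (x + 51.4)² + (y − 36.0)² = 14.63²; (x + 39.1)² + (y − 54.6)² = 26.20²; (x − 35.8)² + (y − 5.0)² = 78.28².
Subtracting the P equation from the Q and R equations removes the quadratic terms:
24.6 x + 37.2 y = 99.61
174.4 x − 62.0 y = -8545.04
Solving the 2×2 system: x ≈ -38.9, y ≈ 28.4 km.
Check against P (with the unrounded x, y): √((x + 51.4)²+(y − 36.0)²) = 14.63 ≈ 14.63 km. ✓

-38.9 km east, 28.4 km north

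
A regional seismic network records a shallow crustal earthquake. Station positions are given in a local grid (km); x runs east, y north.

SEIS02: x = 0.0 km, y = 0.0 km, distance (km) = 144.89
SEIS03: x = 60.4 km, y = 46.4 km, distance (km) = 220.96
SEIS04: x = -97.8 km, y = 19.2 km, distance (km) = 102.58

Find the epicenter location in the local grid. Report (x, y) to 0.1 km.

Circle about each station: x² + y² = 144.89²; (x − 60.4)² + (y − 46.4)² = 220.96²; (x + 97.8)² + (y − 19.2)² = 102.58².
Subtracting pairs of circle equations eliminates x²+y² and gives linear equations (the radical axes):
120.8 x + 92.8 y = -22029.09
-195.6 x + 38.4 y = 20403.94
Solving the 2×2 system: x ≈ -120.2, y ≈ -80.9 km.

(-120.2, -80.9)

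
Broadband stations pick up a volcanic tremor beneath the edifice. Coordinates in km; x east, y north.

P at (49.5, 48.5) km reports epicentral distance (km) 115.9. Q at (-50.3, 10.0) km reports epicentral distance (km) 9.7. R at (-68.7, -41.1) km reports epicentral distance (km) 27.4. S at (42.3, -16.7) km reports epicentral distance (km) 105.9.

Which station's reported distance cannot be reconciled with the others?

R

Solve using three stations at a time. Using P, Q, S (subtract circle equations pairwise → linear system) gives (x, y) ≈ (-60.0, 10.6).
Distances from that point to each station vs reported:
  P: calculated 115.9 vs reported 115.9 → residual 0.0 km
  Q: calculated 9.7 vs reported 9.7 → residual 0.0 km
  R: calculated 52.4 vs reported 27.4 → residual 25.0 km
  S: calculated 105.9 vs reported 105.9 → residual 0.0 km
P, Q, S are mutually consistent (residuals ≈ 0); R is off by 25.0 km.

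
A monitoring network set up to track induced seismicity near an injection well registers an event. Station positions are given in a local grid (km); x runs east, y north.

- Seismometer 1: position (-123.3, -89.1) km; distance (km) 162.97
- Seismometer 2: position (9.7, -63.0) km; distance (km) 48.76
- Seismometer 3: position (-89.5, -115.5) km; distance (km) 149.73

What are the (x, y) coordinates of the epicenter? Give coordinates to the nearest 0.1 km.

x ≈ 22.3 km, y ≈ -15.9 km

Circle about each station: (x + 123.3)² + (y + 89.1)² = 162.97²; (x − 9.7)² + (y + 63.0)² = 48.76²; (x + 89.5)² + (y + 115.5)² = 149.73².
Subtracting the Seismometer 1 equation from the Seismometer 2 and Seismometer 3 equations removes the quadratic terms:
266.0 x + 52.2 y = 5103.07
67.6 x − 52.8 y = 2348.95
Solving the 2×2 system: x ≈ 22.3, y ≈ -15.9 km.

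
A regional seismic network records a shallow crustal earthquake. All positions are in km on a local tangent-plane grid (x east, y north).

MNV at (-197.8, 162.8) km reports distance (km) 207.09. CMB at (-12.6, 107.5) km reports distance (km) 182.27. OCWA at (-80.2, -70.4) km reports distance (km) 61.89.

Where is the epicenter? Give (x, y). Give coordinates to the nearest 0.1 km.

-129.2 km east, -32.6 km north

Circle about each station: (x + 197.8)² + (y − 162.8)² = 207.09²; (x + 12.6)² + (y − 107.5)² = 182.27²; (x + 80.2)² + (y + 70.4)² = 61.89².
Subtracting pairs of circle equations eliminates x²+y² and gives linear equations (the radical axes):
370.4 x − 110.6 y = -44249.75
235.2 x − 466.4 y = -15184.58
Solving the 2×2 system: x ≈ -129.2, y ≈ -32.6 km.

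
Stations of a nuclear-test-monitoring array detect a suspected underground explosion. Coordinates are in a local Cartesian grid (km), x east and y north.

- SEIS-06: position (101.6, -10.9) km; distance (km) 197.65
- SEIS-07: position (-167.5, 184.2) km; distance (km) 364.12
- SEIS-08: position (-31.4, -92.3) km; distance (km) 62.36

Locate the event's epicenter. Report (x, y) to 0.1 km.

Circle about each station: (x − 101.6)² + (y + 10.9)² = 197.65²; (x + 167.5)² + (y − 184.2)² = 364.12²; (x + 31.4)² + (y + 92.3)² = 62.36².
Subtracting the SEIS-06 equation from the SEIS-07 and SEIS-08 equations removes the quadratic terms:
-538.2 x + 390.2 y = -41973.33
-266.0 x − 162.8 y = 34240.63
Solving the 2×2 system: x ≈ -34.1, y ≈ -154.6 km.
Check against SEIS-06 (with the unrounded x, y): √((x − 101.6)²+(y + 10.9)²) = 197.65 ≈ 197.65 km. ✓

-34.1 km east, -154.6 km north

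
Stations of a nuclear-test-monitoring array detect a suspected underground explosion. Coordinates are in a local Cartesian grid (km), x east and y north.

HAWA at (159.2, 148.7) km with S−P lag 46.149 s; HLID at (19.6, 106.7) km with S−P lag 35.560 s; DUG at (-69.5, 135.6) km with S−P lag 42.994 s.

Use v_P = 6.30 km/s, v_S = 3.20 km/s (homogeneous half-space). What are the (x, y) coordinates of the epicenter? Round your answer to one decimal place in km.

Distance from S−P lag: d = Δt · v_P v_S / (v_P − v_S) = Δt · (6.30·3.20)/(6.30−3.20) ≈ 6.5032·Δt.
So d_HAWA = 300.12, d_HLID = 231.25, d_DUG = 279.60 km.
Circle about each station: (x − 159.2)² + (y − 148.7)² = 300.12²; (x − 19.6)² + (y − 106.7)² = 231.25²; (x + 69.5)² + (y − 135.6)² = 279.60².
Subtracting the HAWA equation from the HLID and DUG equations removes the quadratic terms:
-279.2 x − 84.0 y = 908.17
-457.4 x − 26.2 y = -12342.87
Solving the 2×2 system: x ≈ 34.1, y ≈ -124.1 km.

34.1 km east, -124.1 km north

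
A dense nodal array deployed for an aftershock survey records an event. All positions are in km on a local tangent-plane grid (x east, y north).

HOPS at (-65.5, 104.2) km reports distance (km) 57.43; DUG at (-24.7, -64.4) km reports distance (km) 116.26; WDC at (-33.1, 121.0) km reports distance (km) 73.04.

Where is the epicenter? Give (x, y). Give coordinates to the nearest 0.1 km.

(-48.0, 49.5)

Circle about each station: (x + 65.5)² + (y − 104.2)² = 57.43²; (x + 24.7)² + (y + 64.4)² = 116.26²; (x + 33.1)² + (y − 121.0)² = 73.04².
Subtracting pairs of circle equations eliminates x²+y² and gives linear equations (the radical axes):
81.6 x − 337.2 y = -20608.62
64.8 x + 33.6 y = -1447.92
Solving the 2×2 system: x ≈ -48.0, y ≈ 49.5 km.
Check against HOPS (with the unrounded x, y): √((x + 65.5)²+(y − 104.2)²) = 57.43 ≈ 57.43 km. ✓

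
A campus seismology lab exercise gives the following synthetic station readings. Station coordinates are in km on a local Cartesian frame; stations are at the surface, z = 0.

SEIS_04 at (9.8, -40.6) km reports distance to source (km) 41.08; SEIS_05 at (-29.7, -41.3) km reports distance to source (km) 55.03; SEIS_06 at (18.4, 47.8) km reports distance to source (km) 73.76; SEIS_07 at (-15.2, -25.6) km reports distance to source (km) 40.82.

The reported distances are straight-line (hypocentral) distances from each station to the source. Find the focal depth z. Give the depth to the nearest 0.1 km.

Each station gives a sphere (x−x_i)² + (y−y_i)² + z² = d_i² (stations at z=0).
Subtracting the SEIS_04 sphere from SEIS_05 and SEIS_06: z² cancels, leaving linear equations in x and y:
-79.0 x − 1.4 y = -497.35
17.2 x + 176.8 y = -2873.97
Solving: x ≈ 6.595, y ≈ -16.897 km (keep extra digits for the depth step; rounded: 6.6, -16.9).
Then from the SEIS_04 sphere: z² = 41.08² − (x − 9.8)² − (y + 40.6)² with x = 6.595, y = -16.897, so z ≈ 33.399 ≈ 33.4 km.

33.4 km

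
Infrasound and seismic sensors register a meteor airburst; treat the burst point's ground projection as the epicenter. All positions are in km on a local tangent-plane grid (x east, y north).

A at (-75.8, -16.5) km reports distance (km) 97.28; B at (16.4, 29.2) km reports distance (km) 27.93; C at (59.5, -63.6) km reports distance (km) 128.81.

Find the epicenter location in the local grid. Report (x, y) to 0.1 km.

(-3.6, 48.7)

Circle about each station: (x + 75.8)² + (y + 16.5)² = 97.28²; (x − 16.4)² + (y − 29.2)² = 27.93²; (x − 59.5)² + (y + 63.6)² = 128.81².
Subtracting pairs of circle equations eliminates x²+y² and gives linear equations (the radical axes):
184.4 x + 91.4 y = 3787.02
270.6 x − 94.2 y = -5561.30
Solving the 2×2 system: x ≈ -3.6, y ≈ 48.7 km.
Check against A (with the unrounded x, y): √((x + 75.8)²+(y + 16.5)²) = 97.28 ≈ 97.28 km. ✓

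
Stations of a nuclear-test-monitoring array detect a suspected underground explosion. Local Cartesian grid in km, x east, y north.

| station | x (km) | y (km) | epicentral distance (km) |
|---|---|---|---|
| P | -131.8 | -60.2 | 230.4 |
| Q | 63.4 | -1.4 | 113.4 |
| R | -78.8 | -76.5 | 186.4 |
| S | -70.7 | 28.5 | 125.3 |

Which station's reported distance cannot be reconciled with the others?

R

Solve using three stations at a time. Using P, Q, S (subtract circle equations pairwise → linear system) gives (x, y) ≈ (27.6, 106.1).
Distances from that point to each station vs reported:
  P: calculated 230.4 vs reported 230.4 → residual 0.0 km
  Q: calculated 113.3 vs reported 113.4 → residual 0.1 km
  R: calculated 211.4 vs reported 186.4 → residual 25.0 km
  S: calculated 125.2 vs reported 125.3 → residual 0.1 km
P, Q, S are mutually consistent (residuals ≈ 0); R is off by 25.0 km.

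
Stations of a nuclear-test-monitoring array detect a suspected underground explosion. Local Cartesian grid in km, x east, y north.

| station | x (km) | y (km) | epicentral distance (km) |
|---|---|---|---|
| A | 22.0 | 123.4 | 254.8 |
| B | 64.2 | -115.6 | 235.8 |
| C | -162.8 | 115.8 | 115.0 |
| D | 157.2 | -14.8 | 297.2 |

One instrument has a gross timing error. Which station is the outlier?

A

Solve using three stations at a time. Using B, C, D (subtract circle equations pairwise → linear system) gives (x, y) ≈ (-139.4, 3.2).
Distances from that point to each station vs reported:
  A: calculated 201.2 vs reported 254.8 → residual 53.6 km
  B: calculated 235.8 vs reported 235.8 → residual 0.0 km
  C: calculated 115.0 vs reported 115.0 → residual 0.0 km
  D: calculated 297.2 vs reported 297.2 → residual 0.0 km
B, C, D are mutually consistent (residuals ≈ 0); A is off by 53.6 km.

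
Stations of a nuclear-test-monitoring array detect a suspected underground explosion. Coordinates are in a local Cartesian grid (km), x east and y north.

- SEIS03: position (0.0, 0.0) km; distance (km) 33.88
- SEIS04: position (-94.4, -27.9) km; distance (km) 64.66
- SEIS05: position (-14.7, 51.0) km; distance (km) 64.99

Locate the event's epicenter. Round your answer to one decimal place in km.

Circle about each station: x² + y² = 33.88²; (x + 94.4)² + (y + 27.9)² = 64.66²; (x + 14.7)² + (y − 51.0)² = 64.99².
Subtracting the SEIS03 equation from the SEIS04 and SEIS05 equations removes the quadratic terms:
-188.8 x − 55.8 y = 6656.71
-29.4 x + 102.0 y = -258.76
Solving the 2×2 system: x ≈ -31.8, y ≈ -11.7 km.

x ≈ -31.8 km, y ≈ -11.7 km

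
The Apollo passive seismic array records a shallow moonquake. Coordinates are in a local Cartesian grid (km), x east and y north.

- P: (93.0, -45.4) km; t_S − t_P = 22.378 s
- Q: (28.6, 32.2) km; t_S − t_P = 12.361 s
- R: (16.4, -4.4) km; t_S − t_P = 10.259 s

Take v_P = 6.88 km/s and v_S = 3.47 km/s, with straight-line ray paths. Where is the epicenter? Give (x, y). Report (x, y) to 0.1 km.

x ≈ -54.4 km, y ≈ 7.7 km

Distance from S−P lag: d = Δt · v_P v_S / (v_P − v_S) = Δt · (6.88·3.47)/(6.88−3.47) ≈ 7.0011·Δt.
So d_P = 156.67, d_Q = 86.54, d_R = 71.82 km.
Circle about each station: (x − 93.0)² + (y + 45.4)² = 156.67²; (x − 28.6)² + (y − 32.2)² = 86.54²; (x − 16.4)² + (y + 4.4)² = 71.82².
Subtracting pairs of circle equations eliminates x²+y² and gives linear equations (the radical axes):
-128.8 x + 155.2 y = 8200.96
-153.2 x + 82.0 y = 8965.54
Solving the 2×2 system: x ≈ -54.4, y ≈ 7.7 km.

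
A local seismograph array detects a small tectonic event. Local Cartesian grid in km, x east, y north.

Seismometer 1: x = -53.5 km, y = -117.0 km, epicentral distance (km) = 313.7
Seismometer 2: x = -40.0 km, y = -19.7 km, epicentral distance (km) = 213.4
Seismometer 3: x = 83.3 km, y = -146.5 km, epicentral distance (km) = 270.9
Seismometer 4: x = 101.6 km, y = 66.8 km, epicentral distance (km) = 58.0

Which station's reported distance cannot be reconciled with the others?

Seismometer 1

Solve using three stations at a time. Using Seismometer 2, Seismometer 3, Seismometer 4 (subtract circle equations pairwise → linear system) gives (x, y) ≈ (119.6, 122.0).
Distances from that point to each station vs reported:
  Seismometer 1: calculated 295.1 vs reported 313.7 → residual 18.6 km
  Seismometer 2: calculated 213.4 vs reported 213.4 → residual 0.0 km
  Seismometer 3: calculated 270.9 vs reported 270.9 → residual 0.0 km
  Seismometer 4: calculated 58.0 vs reported 58.0 → residual 0.0 km
Seismometer 2, Seismometer 3, Seismometer 4 are mutually consistent (residuals ≈ 0); Seismometer 1 is off by 18.6 km.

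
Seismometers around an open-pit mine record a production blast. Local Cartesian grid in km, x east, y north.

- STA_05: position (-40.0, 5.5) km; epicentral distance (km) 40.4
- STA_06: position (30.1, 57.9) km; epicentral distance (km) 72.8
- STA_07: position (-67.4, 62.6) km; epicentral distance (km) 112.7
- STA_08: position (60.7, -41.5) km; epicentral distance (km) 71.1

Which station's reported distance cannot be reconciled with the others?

STA_07

Solve using three stations at a time. Using STA_05, STA_06, STA_08 (subtract circle equations pairwise → linear system) gives (x, y) ≈ (-1.8, -7.6).
Distances from that point to each station vs reported:
  STA_05: calculated 40.4 vs reported 40.4 → residual 0.0 km
  STA_06: calculated 72.8 vs reported 72.8 → residual 0.0 km
  STA_07: calculated 96.1 vs reported 112.7 → residual 16.6 km
  STA_08: calculated 71.1 vs reported 71.1 → residual 0.0 km
STA_05, STA_06, STA_08 are mutually consistent (residuals ≈ 0); STA_07 is off by 16.6 km.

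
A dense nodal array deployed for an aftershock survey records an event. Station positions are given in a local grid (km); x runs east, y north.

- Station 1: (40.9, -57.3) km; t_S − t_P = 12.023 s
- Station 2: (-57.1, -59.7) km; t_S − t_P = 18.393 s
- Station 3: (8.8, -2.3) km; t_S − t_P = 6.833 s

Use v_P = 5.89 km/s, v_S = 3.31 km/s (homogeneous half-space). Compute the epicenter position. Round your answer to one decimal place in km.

Distance from S−P lag: d = Δt · v_P v_S / (v_P − v_S) = Δt · (5.89·3.31)/(5.89−3.31) ≈ 7.5566·Δt.
So d_Station 1 = 90.85, d_Station 2 = 138.99, d_Station 3 = 51.63 km.
Circle about each station: (x − 40.9)² + (y + 57.3)² = 90.85²; (x + 57.1)² + (y + 59.7)² = 138.99²; (x − 8.8)² + (y + 2.3)² = 51.63².
Subtracting pairs of circle equations eliminates x²+y² and gives linear equations (the radical axes):
-196.0 x − 4.8 y = -9196.10
-64.2 x + 110.0 y = 714.70
Solving the 2×2 system: x ≈ 46.1, y ≈ 33.4 km.

(46.1, 33.4)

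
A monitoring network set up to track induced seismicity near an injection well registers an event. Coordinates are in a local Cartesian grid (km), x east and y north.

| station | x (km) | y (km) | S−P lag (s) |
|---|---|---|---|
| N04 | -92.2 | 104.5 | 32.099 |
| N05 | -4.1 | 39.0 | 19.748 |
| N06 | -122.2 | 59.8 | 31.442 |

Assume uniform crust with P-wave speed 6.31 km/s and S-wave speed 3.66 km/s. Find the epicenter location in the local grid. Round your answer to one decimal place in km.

103.9 km east, -95.0 km north

Distance from S−P lag: d = Δt · v_P v_S / (v_P − v_S) = Δt · (6.31·3.66)/(6.31−3.66) ≈ 8.7149·Δt.
So d_N04 = 279.74, d_N05 = 172.10, d_N06 = 274.02 km.
Circle about each station: (x + 92.2)² + (y − 104.5)² = 279.74²; (x + 4.1)² + (y − 39.0)² = 172.10²; (x + 122.2)² + (y − 59.8)² = 274.02².
Subtracting pairs of circle equations eliminates x²+y² and gives linear equations (the radical axes):
176.2 x − 131.0 y = 30752.78
-60.0 x − 89.4 y = 2255.30
Solving the 2×2 system: x ≈ 103.9, y ≈ -95.0 km.
Check against N04 (with the unrounded x, y): √((x + 92.2)²+(y − 104.5)²) = 279.74 ≈ 279.74 km. ✓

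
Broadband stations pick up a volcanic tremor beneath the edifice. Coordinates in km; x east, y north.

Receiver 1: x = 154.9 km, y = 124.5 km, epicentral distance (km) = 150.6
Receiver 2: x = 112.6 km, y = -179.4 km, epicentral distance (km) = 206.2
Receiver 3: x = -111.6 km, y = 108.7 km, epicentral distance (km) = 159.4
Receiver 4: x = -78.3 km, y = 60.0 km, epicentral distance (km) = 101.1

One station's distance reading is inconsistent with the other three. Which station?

Solve using three stations at a time. Using Receiver 2, Receiver 3, Receiver 4 (subtract circle equations pairwise → linear system) gives (x, y) ≈ (-6.4, -11.0).
Distances from that point to each station vs reported:
  Receiver 1: calculated 210.7 vs reported 150.6 → residual 60.1 km
  Receiver 2: calculated 206.2 vs reported 206.2 → residual 0.0 km
  Receiver 3: calculated 159.4 vs reported 159.4 → residual 0.0 km
  Receiver 4: calculated 101.1 vs reported 101.1 → residual 0.0 km
Receiver 2, Receiver 3, Receiver 4 are mutually consistent (residuals ≈ 0); Receiver 1 is off by 60.1 km.

Receiver 1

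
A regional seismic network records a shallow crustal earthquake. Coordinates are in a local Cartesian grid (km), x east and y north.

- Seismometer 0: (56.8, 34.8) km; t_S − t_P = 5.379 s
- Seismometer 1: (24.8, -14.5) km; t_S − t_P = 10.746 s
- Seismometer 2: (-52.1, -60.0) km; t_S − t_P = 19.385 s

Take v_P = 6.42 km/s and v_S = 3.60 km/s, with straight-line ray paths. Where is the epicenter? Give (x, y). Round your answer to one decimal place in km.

Distance from S−P lag: d = Δt · v_P v_S / (v_P − v_S) = Δt · (6.42·3.60)/(6.42−3.60) ≈ 8.1957·Δt.
So d_Seismometer 0 = 44.08, d_Seismometer 1 = 88.07, d_Seismometer 2 = 158.87 km.
Circle about each station: (x − 56.8)² + (y − 34.8)² = 44.08²; (x − 24.8)² + (y + 14.5)² = 88.07²; (x + 52.1)² + (y + 60.0)² = 158.87².
Subtracting pairs of circle equations eliminates x²+y² and gives linear equations (the radical axes):
-64.0 x − 98.6 y = -9425.27
-217.8 x − 189.6 y = -21419.50
Solving the 2×2 system: x ≈ 34.8, y ≈ 73.0 km.

x ≈ 34.8 km, y ≈ 73.0 km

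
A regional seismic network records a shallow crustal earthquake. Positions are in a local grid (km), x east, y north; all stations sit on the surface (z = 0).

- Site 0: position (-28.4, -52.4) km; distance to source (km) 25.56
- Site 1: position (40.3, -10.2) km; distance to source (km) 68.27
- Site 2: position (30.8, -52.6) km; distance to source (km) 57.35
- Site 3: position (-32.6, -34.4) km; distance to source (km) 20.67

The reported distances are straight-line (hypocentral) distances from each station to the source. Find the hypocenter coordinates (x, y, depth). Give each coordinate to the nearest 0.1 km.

(-21.0, -34.9, 17.1)

Each station gives a sphere (x−x_i)² + (y−y_i)² + z² = d_i² (stations at z=0).
Subtracting the Site 0 sphere from Site 1 and Site 2: z² cancels, leaving linear equations in x and y:
137.4 x + 84.4 y = -5831.67
118.4 x − 0.4 y = -2472.63
Solving: x ≈ -21.002, y ≈ -34.906 km (keep extra digits for the depth step; rounded: -21.0, -34.9).
Then from the Site 0 sphere: z² = 25.56² − (x + 28.4)² − (y + 52.4)² with x = -21.002, y = -34.906, so z ≈ 17.104 ≈ 17.1 km.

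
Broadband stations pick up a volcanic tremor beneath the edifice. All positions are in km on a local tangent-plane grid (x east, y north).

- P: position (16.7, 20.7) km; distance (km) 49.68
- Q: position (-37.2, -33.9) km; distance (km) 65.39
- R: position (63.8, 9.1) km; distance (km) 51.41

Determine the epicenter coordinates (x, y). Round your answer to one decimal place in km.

Circle about each station: (x − 16.7)² + (y − 20.7)² = 49.68²; (x + 37.2)² + (y + 33.9)² = 65.39²; (x − 63.8)² + (y − 9.1)² = 51.41².
Subtracting pairs of circle equations eliminates x²+y² and gives linear equations (the radical axes):
-107.8 x − 109.2 y = 17.92
94.2 x − 23.2 y = 3270.98
Solving the 2×2 system: x ≈ 27.9, y ≈ -27.7 km.
Check against P (with the unrounded x, y): √((x − 16.7)²+(y − 20.7)²) = 49.69 ≈ 49.68 km. ✓

27.9 km east, -27.7 km north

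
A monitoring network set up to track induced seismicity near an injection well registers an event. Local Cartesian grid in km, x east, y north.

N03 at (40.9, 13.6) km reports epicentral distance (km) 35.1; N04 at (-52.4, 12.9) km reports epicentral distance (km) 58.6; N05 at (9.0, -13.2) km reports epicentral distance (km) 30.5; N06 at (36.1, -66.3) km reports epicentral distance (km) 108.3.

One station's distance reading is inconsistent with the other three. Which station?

Solve using three stations at a time. Using N03, N04, N05 (subtract circle equations pairwise → linear system) gives (x, y) ≈ (6.0, 17.1).
Distances from that point to each station vs reported:
  N03: calculated 35.1 vs reported 35.1 → residual 0.0 km
  N04: calculated 58.6 vs reported 58.6 → residual 0.0 km
  N05: calculated 30.4 vs reported 30.5 → residual 0.1 km
  N06: calculated 88.7 vs reported 108.3 → residual 19.6 km
N03, N04, N05 are mutually consistent (residuals ≈ 0); N06 is off by 19.6 km.

N06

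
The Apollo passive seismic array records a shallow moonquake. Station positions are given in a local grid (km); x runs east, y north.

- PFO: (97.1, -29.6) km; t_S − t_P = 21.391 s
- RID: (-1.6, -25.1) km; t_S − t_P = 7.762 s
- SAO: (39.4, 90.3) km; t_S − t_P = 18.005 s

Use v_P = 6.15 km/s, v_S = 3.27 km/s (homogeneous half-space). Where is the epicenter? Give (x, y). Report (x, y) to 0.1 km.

Distance from S−P lag: d = Δt · v_P v_S / (v_P − v_S) = Δt · (6.15·3.27)/(6.15−3.27) ≈ 6.9828·Δt.
So d_PFO = 149.37, d_RID = 54.20, d_SAO = 125.73 km.
Circle about each station: (x − 97.1)² + (y + 29.6)² = 149.37²; (x + 1.6)² + (y + 25.1)² = 54.20²; (x − 39.4)² + (y − 90.3)² = 125.73².
Subtracting the PFO equation from the RID and SAO equations removes the quadratic terms:
-197.4 x + 9.0 y = 9701.76
-115.4 x + 239.8 y = 5905.24
Solving the 2×2 system: x ≈ -49.1, y ≈ 1.0 km.

x ≈ -49.1 km, y ≈ 1.0 km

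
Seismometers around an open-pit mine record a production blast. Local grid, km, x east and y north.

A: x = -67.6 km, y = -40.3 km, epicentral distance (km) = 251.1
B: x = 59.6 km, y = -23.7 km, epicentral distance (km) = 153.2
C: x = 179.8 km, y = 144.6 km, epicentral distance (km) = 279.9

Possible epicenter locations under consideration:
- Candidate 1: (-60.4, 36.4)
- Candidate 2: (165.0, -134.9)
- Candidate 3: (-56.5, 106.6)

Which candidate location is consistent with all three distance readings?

For each candidate, compare |candidate − station| to the reported distance:
Candidate 1: residuals A 174.1, B 19.0, C 16.5 → max 174.1 km
Candidate 2: residuals A 0.0, B 0.0, C 0.0 → max 0.0 km
Candidate 3: residuals A 103.8, B 21.3, C 40.6 → max 103.8 km
Only Candidate 2 has all residuals ≈ 0.

Candidate 2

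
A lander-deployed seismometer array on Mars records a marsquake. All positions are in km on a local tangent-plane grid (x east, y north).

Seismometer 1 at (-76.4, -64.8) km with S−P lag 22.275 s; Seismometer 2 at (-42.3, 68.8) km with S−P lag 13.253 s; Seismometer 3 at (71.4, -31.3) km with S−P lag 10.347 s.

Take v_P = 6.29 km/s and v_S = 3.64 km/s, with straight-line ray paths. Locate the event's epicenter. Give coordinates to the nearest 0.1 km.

Distance from S−P lag: d = Δt · v_P v_S / (v_P − v_S) = Δt · (6.29·3.64)/(6.29−3.64) ≈ 8.6398·Δt.
So d_Seismometer 1 = 192.45, d_Seismometer 2 = 114.50, d_Seismometer 3 = 89.40 km.
Circle about each station: (x + 76.4)² + (y + 64.8)² = 192.45²; (x + 42.3)² + (y − 68.8)² = 114.50²; (x − 71.4)² + (y + 31.3)² = 89.40².
Subtracting the Seismometer 1 equation from the Seismometer 2 and Seismometer 3 equations removes the quadratic terms:
68.2 x + 267.2 y = 20413.48
295.6 x + 67.0 y = 25086.29
Solving the 2×2 system: x ≈ 71.7, y ≈ 58.1 km.

x ≈ 71.7 km, y ≈ 58.1 km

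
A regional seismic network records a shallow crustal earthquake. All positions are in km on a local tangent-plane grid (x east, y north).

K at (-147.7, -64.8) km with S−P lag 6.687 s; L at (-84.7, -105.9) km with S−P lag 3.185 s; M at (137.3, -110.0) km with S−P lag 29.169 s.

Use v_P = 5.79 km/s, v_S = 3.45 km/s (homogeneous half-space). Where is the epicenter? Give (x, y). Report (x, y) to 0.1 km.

Distance from S−P lag: d = Δt · v_P v_S / (v_P − v_S) = Δt · (5.79·3.45)/(5.79−3.45) ≈ 8.5365·Δt.
So d_K = 57.08, d_L = 27.19, d_M = 249.00 km.
Circle about each station: (x + 147.7)² + (y + 64.8)² = 57.08²; (x + 84.7)² + (y + 105.9)² = 27.19²; (x − 137.3)² + (y + 110.0)² = 249.00².
Subtracting the K equation from the L and M equations removes the quadratic terms:
126.0 x − 82.2 y = -5106.60
570.0 x − 90.4 y = -53805.91
Solving the 2×2 system: x ≈ -111.7, y ≈ -109.1 km.

(-111.7, -109.1)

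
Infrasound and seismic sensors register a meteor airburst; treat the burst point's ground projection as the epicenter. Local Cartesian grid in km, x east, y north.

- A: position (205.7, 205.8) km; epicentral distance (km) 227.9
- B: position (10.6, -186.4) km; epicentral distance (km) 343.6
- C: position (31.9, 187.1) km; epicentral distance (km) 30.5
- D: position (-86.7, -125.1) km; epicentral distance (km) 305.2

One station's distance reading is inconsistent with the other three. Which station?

A

Solve using three stations at a time. Using B, C, D (subtract circle equations pairwise → linear system) gives (x, y) ≈ (30.7, 156.6).
Distances from that point to each station vs reported:
  A: calculated 181.8 vs reported 227.9 → residual 46.1 km
  B: calculated 343.6 vs reported 343.6 → residual 0.0 km
  C: calculated 30.5 vs reported 30.5 → residual 0.0 km
  D: calculated 305.2 vs reported 305.2 → residual 0.0 km
B, C, D are mutually consistent (residuals ≈ 0); A is off by 46.1 km.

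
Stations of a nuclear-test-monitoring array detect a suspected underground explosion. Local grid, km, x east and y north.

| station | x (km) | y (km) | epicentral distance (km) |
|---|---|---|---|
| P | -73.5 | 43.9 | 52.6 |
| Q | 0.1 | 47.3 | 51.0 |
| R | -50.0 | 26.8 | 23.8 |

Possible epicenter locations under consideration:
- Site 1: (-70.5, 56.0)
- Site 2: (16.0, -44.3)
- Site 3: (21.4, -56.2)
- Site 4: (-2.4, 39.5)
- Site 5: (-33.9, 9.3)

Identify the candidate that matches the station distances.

Site 5

For each candidate, compare |candidate − station| to the reported distance:
Site 1: residuals P 40.1, Q 20.1, R 11.9 → max 40.1 km
Site 2: residuals P 73.1, Q 42.0, R 73.2 → max 73.2 km
Site 3: residuals P 85.3, Q 54.7, R 85.7 → max 85.7 km
Site 4: residuals P 18.6, Q 42.8, R 25.5 → max 42.8 km
Site 5: residuals P 0.0, Q 0.0, R 0.0 → max 0.0 km
Only Site 5 has all residuals ≈ 0.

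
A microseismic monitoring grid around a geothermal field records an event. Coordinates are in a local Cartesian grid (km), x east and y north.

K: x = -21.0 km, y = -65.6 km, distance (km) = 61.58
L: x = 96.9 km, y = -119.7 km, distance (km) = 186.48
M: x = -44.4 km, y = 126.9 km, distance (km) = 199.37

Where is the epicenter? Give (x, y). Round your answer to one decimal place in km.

(-82.5, -68.8)

Circle about each station: (x + 21.0)² + (y + 65.6)² = 61.58²; (x − 96.9)² + (y + 119.7)² = 186.48²; (x + 44.4)² + (y − 126.9)² = 199.37².
Subtracting pairs of circle equations eliminates x²+y² and gives linear equations (the radical axes):
235.8 x − 108.2 y = -12009.35
-46.8 x + 385.0 y = -22625.69
Solving the 2×2 system: x ≈ -82.5, y ≈ -68.8 km.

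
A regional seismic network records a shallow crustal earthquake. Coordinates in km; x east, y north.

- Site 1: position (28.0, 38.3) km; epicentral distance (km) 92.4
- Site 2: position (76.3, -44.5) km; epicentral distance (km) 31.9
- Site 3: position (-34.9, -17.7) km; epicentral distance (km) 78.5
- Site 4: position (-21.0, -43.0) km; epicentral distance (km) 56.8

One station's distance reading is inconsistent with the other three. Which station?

Solve using three stations at a time. Using Site 1, Site 3, Site 4 (subtract circle equations pairwise → linear system) gives (x, y) ≈ (34.8, -53.9).
Distances from that point to each station vs reported:
  Site 1: calculated 92.4 vs reported 92.4 → residual 0.0 km
  Site 2: calculated 42.5 vs reported 31.9 → residual 10.6 km
  Site 3: calculated 78.5 vs reported 78.5 → residual 0.0 km
  Site 4: calculated 56.9 vs reported 56.8 → residual 0.1 km
Site 1, Site 3, Site 4 are mutually consistent (residuals ≈ 0); Site 2 is off by 10.6 km.

Site 2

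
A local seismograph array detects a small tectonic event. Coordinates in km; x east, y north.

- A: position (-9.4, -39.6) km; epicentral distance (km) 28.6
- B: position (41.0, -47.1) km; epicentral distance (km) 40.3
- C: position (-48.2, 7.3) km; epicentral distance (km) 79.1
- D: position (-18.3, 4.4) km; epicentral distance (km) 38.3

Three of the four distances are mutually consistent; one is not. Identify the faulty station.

C

Solve using three stations at a time. Using A, B, D (subtract circle equations pairwise → linear system) gives (x, y) ≈ (11.3, -19.9).
Distances from that point to each station vs reported:
  A: calculated 28.6 vs reported 28.6 → residual 0.0 km
  B: calculated 40.3 vs reported 40.3 → residual 0.0 km
  C: calculated 65.4 vs reported 79.1 → residual 13.7 km
  D: calculated 38.3 vs reported 38.3 → residual 0.0 km
A, B, D are mutually consistent (residuals ≈ 0); C is off by 13.7 km.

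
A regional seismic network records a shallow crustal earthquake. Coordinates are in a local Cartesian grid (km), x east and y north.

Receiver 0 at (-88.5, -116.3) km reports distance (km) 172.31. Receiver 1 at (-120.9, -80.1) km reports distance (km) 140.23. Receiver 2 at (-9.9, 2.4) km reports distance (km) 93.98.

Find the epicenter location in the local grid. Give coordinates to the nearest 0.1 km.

-87.1 km east, 56.0 km north

Circle about each station: (x + 88.5)² + (y + 116.3)² = 172.31²; (x + 120.9)² + (y + 80.1)² = 140.23²; (x + 9.9)² + (y − 2.4)² = 93.98².
Subtracting pairs of circle equations eliminates x²+y² and gives linear equations (the radical axes):
-64.8 x + 72.4 y = 9701.16
157.2 x + 237.4 y = -395.67
Solving the 2×2 system: x ≈ -87.1, y ≈ 56.0 km.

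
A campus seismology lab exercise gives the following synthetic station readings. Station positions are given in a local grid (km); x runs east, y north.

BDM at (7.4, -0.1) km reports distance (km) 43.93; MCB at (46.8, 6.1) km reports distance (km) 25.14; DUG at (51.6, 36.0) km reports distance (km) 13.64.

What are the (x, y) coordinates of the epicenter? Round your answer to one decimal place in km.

x ≈ 39.3 km, y ≈ 30.1 km

Circle about each station: (x − 7.4)² + (y + 0.1)² = 43.93²; (x − 46.8)² + (y − 6.1)² = 25.14²; (x − 51.6)² + (y − 36.0)² = 13.64².
Subtracting the BDM equation from the MCB and DUG equations removes the quadratic terms:
78.8 x + 12.4 y = 3470.51
88.4 x + 72.2 y = 5647.59
Solving the 2×2 system: x ≈ 39.3, y ≈ 30.1 km.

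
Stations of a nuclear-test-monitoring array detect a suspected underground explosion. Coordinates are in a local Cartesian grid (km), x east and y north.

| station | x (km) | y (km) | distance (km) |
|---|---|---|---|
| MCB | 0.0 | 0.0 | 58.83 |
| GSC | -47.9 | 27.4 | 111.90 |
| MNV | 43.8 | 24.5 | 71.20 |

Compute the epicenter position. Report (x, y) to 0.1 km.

Circle about each station: x² + y² = 58.83²; (x + 47.9)² + (y − 27.4)² = 111.90²; (x − 43.8)² + (y − 24.5)² = 71.20².
Subtracting the MCB equation from the GSC and MNV equations removes the quadratic terms:
-95.8 x + 54.8 y = -6015.47
87.6 x + 49.0 y = 910.22
Solving the 2×2 system: x ≈ 36.3, y ≈ -46.3 km.

36.3 km east, -46.3 km north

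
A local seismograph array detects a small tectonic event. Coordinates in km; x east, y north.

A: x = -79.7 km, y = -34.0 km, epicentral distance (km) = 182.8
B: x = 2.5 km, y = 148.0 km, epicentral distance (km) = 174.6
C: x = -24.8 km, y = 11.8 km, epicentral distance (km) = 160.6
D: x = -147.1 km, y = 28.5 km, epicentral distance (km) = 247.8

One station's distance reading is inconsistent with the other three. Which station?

C

Solve using three stations at a time. Using A, B, D (subtract circle equations pairwise → linear system) gives (x, y) ≈ (99.3, 2.8).
Distances from that point to each station vs reported:
  A: calculated 182.8 vs reported 182.8 → residual 0.0 km
  B: calculated 174.6 vs reported 174.6 → residual 0.0 km
  C: calculated 124.5 vs reported 160.6 → residual 36.1 km
  D: calculated 247.8 vs reported 247.8 → residual 0.0 km
A, B, D are mutually consistent (residuals ≈ 0); C is off by 36.1 km.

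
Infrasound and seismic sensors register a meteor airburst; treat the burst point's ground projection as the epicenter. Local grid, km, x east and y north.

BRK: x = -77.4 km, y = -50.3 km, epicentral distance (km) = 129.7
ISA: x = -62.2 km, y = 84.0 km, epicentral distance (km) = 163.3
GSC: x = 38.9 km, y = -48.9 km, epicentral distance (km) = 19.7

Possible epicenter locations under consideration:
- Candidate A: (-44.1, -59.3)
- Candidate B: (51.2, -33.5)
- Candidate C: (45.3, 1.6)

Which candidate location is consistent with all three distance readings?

Candidate B

For each candidate, compare |candidate − station| to the reported distance:
Candidate A: residuals BRK 95.2, ISA 18.9, GSC 63.9 → max 95.2 km
Candidate B: residuals BRK 0.0, ISA 0.0, GSC 0.0 → max 0.0 km
Candidate C: residuals BRK 3.5, ISA 27.9, GSC 31.2 → max 31.2 km
Only Candidate B has all residuals ≈ 0.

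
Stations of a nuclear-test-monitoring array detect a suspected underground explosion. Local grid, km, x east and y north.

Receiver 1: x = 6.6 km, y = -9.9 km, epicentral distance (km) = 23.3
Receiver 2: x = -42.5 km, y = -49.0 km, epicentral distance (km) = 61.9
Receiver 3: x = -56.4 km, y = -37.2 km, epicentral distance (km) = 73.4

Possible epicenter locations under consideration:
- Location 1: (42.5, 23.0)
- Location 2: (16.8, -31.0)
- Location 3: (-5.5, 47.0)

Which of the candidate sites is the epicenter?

Location 2

For each candidate, compare |candidate − station| to the reported distance:
Location 1: residuals Receiver 1 25.4, Receiver 2 49.5, Receiver 3 42.4 → max 49.5 km
Location 2: residuals Receiver 1 0.1, Receiver 2 0.1, Receiver 3 0.1 → max 0.1 km
Location 3: residuals Receiver 1 34.9, Receiver 2 41.0, Receiver 3 25.0 → max 41.0 km
Only Location 2 has all residuals ≈ 0.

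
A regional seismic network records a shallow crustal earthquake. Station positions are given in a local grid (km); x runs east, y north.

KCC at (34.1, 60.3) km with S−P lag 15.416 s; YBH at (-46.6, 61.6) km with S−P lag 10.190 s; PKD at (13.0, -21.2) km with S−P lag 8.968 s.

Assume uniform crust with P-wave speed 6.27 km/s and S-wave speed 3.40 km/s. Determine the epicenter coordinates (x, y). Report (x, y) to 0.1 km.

Distance from S−P lag: d = Δt · v_P v_S / (v_P − v_S) = Δt · (6.27·3.40)/(6.27−3.40) ≈ 7.4279·Δt.
So d_KCC = 114.51, d_YBH = 75.69, d_PKD = 66.61 km.
Circle about each station: (x − 34.1)² + (y − 60.3)² = 114.51²; (x + 46.6)² + (y − 61.6)² = 75.69²; (x − 13.0)² + (y + 21.2)² = 66.61².
Subtracting pairs of circle equations eliminates x²+y² and gives linear equations (the radical axes):
-161.4 x + 2.6 y = 8550.78
-42.2 x − 163.0 y = 4495.19
Solving the 2×2 system: x ≈ -53.2, y ≈ -13.8 km.

x ≈ -53.2 km, y ≈ -13.8 km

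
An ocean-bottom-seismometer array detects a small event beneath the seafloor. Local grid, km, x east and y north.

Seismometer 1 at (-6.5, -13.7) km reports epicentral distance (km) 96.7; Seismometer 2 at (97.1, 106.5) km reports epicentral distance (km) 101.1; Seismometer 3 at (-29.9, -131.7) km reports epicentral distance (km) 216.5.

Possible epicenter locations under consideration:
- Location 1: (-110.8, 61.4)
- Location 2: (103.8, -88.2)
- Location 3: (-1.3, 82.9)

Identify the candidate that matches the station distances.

Location 3

For each candidate, compare |candidate − station| to the reported distance:
Location 1: residuals Seismometer 1 31.8, Seismometer 2 111.6, Seismometer 3 7.1 → max 111.6 km
Location 2: residuals Seismometer 1 36.4, Seismometer 2 93.7, Seismometer 3 75.9 → max 93.7 km
Location 3: residuals Seismometer 1 0.0, Seismometer 2 0.1, Seismometer 3 0.0 → max 0.1 km
Only Location 3 has all residuals ≈ 0.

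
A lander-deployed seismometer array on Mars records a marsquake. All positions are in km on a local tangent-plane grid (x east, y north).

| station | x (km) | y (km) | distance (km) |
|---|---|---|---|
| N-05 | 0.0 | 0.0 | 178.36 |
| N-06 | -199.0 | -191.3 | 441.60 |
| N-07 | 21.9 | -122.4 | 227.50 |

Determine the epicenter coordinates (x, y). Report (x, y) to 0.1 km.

171.5 km east, 49.0 km north

Circle about each station: x² + y² = 178.36²; (x + 199.0)² + (y + 191.3)² = 441.60²; (x − 21.9)² + (y + 122.4)² = 227.50².
Subtracting the N-05 equation from the N-06 and N-07 equations removes the quadratic terms:
-398.0 x − 382.6 y = -87001.58
43.8 x − 244.8 y = -4482.59
Solving the 2×2 system: x ≈ 171.5, y ≈ 49.0 km.
Check against N-05 (with the unrounded x, y): √(x²+y²) = 178.36 ≈ 178.36 km. ✓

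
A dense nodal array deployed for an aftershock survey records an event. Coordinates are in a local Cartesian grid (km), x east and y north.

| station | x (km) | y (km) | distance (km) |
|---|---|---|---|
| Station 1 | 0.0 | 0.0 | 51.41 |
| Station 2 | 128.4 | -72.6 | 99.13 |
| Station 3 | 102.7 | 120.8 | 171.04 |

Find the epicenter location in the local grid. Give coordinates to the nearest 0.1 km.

Circle about each station: x² + y² = 51.41²; (x − 128.4)² + (y + 72.6)² = 99.13²; (x − 102.7)² + (y − 120.8)² = 171.04².
Subtracting pairs of circle equations eliminates x²+y² and gives linear equations (the radical axes):
256.8 x − 145.2 y = 14573.55
205.4 x + 241.6 y = -1471.76
Solving the 2×2 system: x ≈ 36.0, y ≈ -36.7 km.

x ≈ 36.0 km, y ≈ -36.7 km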